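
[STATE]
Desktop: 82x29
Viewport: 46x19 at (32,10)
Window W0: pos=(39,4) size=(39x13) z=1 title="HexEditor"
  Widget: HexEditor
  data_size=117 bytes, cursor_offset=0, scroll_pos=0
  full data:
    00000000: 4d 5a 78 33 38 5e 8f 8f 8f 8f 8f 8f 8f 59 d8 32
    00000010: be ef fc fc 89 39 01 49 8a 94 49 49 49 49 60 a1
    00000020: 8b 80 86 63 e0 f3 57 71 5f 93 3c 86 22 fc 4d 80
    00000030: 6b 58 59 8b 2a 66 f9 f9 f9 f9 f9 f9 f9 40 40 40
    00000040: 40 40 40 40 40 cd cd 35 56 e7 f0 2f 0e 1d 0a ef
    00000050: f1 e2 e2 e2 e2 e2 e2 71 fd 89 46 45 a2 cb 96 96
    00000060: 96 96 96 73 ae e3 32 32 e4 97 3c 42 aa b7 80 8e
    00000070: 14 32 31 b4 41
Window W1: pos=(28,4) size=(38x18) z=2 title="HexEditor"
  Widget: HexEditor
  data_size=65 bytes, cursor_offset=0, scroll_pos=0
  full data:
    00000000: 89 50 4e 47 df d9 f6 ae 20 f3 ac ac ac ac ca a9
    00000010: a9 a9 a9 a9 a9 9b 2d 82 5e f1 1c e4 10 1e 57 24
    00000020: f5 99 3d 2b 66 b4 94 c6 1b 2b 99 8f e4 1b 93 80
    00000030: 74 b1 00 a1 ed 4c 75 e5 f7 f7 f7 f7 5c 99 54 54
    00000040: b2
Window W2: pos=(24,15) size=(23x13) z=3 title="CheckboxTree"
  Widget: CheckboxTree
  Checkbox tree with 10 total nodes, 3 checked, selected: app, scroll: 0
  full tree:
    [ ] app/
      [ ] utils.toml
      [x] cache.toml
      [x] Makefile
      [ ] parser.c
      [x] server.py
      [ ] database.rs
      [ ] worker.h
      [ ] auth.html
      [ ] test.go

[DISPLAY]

00030  74 b1 00 a1 ed 4c 75 e5  f┃6 f9 f9  f9┃
00040  b2                        ┃d cd 35  56┃
                                 ┃2 e2 71  fd┃
                                 ┃3 32 32  e4┃
                                 ┃           ┃
━━━━━━━━━━━━━━┓                  ┃           ┃
oxTree        ┃                  ┃━━━━━━━━━━━┛
──────────────┨                  ┃            
p/            ┃                  ┃            
utils.toml    ┃                  ┃            
cache.toml    ┃                  ┃            
Makefile      ┃━━━━━━━━━━━━━━━━━━┛            
parser.c      ┃                               
server.py     ┃                               
database.rs   ┃                               
worker.h      ┃                               
auth.html     ┃                               
━━━━━━━━━━━━━━┛                               
                                              


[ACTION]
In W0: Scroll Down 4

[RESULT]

00030  74 b1 00 a1 ed 4c 75 e5  f┃           ┃
00040  b2                        ┃           ┃
                                 ┃           ┃
                                 ┃           ┃
                                 ┃           ┃
━━━━━━━━━━━━━━┓                  ┃           ┃
oxTree        ┃                  ┃━━━━━━━━━━━┛
──────────────┨                  ┃            
p/            ┃                  ┃            
utils.toml    ┃                  ┃            
cache.toml    ┃                  ┃            
Makefile      ┃━━━━━━━━━━━━━━━━━━┛            
parser.c      ┃                               
server.py     ┃                               
database.rs   ┃                               
worker.h      ┃                               
auth.html     ┃                               
━━━━━━━━━━━━━━┛                               
                                              


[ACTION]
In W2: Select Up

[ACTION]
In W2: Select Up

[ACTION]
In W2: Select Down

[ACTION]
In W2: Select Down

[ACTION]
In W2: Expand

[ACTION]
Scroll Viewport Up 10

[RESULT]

                                              
                                              
                                              
                                              
━━━━━━━━━━━━━━━━━━━━━━━━━━━━━━━━━┓━━━━━━━━━━━┓
xEditor                          ┃           ┃
─────────────────────────────────┨───────────┨
00000  89 50 4e 47 df d9 f6 ae  2┃d cd 35  56┃
00010  a9 a9 a9 a9 a9 9b 2d 82  5┃2 e2 71  fd┃
00020  f5 99 3d 2b 66 b4 94 c6  1┃3 32 32  e4┃
00030  74 b1 00 a1 ed 4c 75 e5  f┃           ┃
00040  b2                        ┃           ┃
                                 ┃           ┃
                                 ┃           ┃
                                 ┃           ┃
━━━━━━━━━━━━━━┓                  ┃           ┃
oxTree        ┃                  ┃━━━━━━━━━━━┛
──────────────┨                  ┃            
p/            ┃                  ┃            


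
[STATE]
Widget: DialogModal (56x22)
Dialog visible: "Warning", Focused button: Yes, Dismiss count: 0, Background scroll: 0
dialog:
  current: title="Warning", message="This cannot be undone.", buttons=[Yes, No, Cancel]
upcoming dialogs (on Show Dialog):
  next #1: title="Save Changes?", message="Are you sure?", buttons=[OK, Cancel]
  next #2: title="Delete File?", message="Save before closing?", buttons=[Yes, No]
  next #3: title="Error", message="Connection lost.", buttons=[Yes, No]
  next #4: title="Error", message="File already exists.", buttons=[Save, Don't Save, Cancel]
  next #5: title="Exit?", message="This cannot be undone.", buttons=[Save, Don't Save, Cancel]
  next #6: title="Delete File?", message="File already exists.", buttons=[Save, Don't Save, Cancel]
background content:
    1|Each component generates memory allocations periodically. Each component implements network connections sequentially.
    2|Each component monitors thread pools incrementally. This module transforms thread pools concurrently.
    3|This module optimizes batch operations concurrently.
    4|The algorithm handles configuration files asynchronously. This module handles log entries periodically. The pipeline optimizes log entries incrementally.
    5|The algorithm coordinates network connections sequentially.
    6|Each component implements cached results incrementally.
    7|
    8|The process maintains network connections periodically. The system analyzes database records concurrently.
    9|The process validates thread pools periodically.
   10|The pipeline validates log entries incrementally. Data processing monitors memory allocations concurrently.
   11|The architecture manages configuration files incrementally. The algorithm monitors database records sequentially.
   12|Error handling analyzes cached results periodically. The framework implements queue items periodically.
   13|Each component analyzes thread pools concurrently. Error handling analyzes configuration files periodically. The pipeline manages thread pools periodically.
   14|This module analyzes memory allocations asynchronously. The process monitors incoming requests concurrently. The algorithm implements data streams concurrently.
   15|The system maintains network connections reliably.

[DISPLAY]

Each component generates memory allocations periodically
Each component monitors thread pools incrementally. This
This module optimizes batch operations concurrently.    
The algorithm handles configuration files asynchronously
The algorithm coordinates network connections sequential
Each component implements cached results incrementally. 
                                                        
The process maintains network connections periodically. 
The process val┌────────────────────────┐ically.        
The pipeline va│        Warning         │entally. Data p
The architectur│ This cannot be undone. │les incremental
Error handling │  [Yes]  No   Cancel    │riodically. The
Each component └────────────────────────┘urrently. Error
This module analyzes memory allocations asynchronously. 
The system maintains network connections reliably.      
                                                        
                                                        
                                                        
                                                        
                                                        
                                                        
                                                        


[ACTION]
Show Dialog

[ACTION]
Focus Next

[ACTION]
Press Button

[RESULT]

Each component generates memory allocations periodically
Each component monitors thread pools incrementally. This
This module optimizes batch operations concurrently.    
The algorithm handles configuration files asynchronously
The algorithm coordinates network connections sequential
Each component implements cached results incrementally. 
                                                        
The process maintains network connections periodically. 
The process validates thread pools periodically.        
The pipeline validates log entries incrementally. Data p
The architecture manages configuration files incremental
Error handling analyzes cached results periodically. The
Each component analyzes thread pools concurrently. Error
This module analyzes memory allocations asynchronously. 
The system maintains network connections reliably.      
                                                        
                                                        
                                                        
                                                        
                                                        
                                                        
                                                        


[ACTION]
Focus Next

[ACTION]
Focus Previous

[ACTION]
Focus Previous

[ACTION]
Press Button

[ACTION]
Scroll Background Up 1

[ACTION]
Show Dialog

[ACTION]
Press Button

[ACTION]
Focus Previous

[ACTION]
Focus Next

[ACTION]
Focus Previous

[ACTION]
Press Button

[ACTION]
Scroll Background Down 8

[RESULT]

The process validates thread pools periodically.        
The pipeline validates log entries incrementally. Data p
The architecture manages configuration files incremental
Error handling analyzes cached results periodically. The
Each component analyzes thread pools concurrently. Error
This module analyzes memory allocations asynchronously. 
The system maintains network connections reliably.      
                                                        
                                                        
                                                        
                                                        
                                                        
                                                        
                                                        
                                                        
                                                        
                                                        
                                                        
                                                        
                                                        
                                                        
                                                        


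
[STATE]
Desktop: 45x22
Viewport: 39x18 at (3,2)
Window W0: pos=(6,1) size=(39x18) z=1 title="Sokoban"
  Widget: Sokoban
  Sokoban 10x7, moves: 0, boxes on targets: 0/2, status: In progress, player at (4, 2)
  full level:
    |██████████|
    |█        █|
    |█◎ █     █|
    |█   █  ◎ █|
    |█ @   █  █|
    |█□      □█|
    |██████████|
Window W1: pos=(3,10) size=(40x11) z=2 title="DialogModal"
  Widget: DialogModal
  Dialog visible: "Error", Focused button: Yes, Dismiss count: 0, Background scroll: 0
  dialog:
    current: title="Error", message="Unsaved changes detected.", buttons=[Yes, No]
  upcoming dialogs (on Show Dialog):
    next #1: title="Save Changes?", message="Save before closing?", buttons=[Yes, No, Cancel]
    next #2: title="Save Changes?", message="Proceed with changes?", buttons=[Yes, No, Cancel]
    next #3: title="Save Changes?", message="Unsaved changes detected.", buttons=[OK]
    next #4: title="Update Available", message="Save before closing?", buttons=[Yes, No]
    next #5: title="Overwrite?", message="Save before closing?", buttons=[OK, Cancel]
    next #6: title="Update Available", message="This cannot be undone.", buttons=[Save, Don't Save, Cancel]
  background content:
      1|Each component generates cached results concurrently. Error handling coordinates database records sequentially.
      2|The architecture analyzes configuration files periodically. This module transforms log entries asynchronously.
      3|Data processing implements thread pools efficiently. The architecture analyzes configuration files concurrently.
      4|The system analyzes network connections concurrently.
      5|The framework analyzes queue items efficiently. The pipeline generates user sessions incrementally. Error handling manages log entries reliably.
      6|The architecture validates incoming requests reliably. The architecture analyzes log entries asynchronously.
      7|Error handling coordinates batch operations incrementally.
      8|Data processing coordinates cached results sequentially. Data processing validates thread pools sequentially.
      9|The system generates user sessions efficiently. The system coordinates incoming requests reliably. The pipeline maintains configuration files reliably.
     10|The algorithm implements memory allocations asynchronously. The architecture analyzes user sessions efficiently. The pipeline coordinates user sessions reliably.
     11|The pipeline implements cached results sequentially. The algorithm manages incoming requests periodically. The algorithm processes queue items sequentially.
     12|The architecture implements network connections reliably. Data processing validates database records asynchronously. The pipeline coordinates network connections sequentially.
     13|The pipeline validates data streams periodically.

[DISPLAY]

   ┃ Sokoban                           
   ┠───────────────────────────────────
   ┃██████████                         
   ┃█        █                         
   ┃█◎ █     █                         
   ┃█   █  ◎ █                         
   ┃█ @   █  █                         
   ┃█□      □█                         
┏━━━━━━━━━━━━━━━━━━━━━━━━━━━━━━━━━━━━━━
┃ DialogModal                          
┠──────────────────────────────────────
┃Each component generates cached result
┃The ┌───────────────────────────┐ratio
┃Data│           Error           │ pool
┃The │ Unsaved changes detected. │ction
┃The │         [Yes]  No         │s eff
┃The └───────────────────────────┘ng re
┃Error handling coordinates batch opera


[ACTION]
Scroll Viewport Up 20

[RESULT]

                                       
   ┏━━━━━━━━━━━━━━━━━━━━━━━━━━━━━━━━━━━
   ┃ Sokoban                           
   ┠───────────────────────────────────
   ┃██████████                         
   ┃█        █                         
   ┃█◎ █     █                         
   ┃█   █  ◎ █                         
   ┃█ @   █  █                         
   ┃█□      □█                         
┏━━━━━━━━━━━━━━━━━━━━━━━━━━━━━━━━━━━━━━
┃ DialogModal                          
┠──────────────────────────────────────
┃Each component generates cached result
┃The ┌───────────────────────────┐ratio
┃Data│           Error           │ pool
┃The │ Unsaved changes detected. │ction
┃The │         [Yes]  No         │s eff


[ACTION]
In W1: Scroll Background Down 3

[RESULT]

                                       
   ┏━━━━━━━━━━━━━━━━━━━━━━━━━━━━━━━━━━━
   ┃ Sokoban                           
   ┠───────────────────────────────────
   ┃██████████                         
   ┃█        █                         
   ┃█◎ █     █                         
   ┃█   █  ◎ █                         
   ┃█ @   █  █                         
   ┃█□      □█                         
┏━━━━━━━━━━━━━━━━━━━━━━━━━━━━━━━━━━━━━━
┃ DialogModal                          
┠──────────────────────────────────────
┃The system analyzes network connection
┃The ┌───────────────────────────┐s eff
┃The │           Error           │ng re
┃Erro│ Unsaved changes detected. │opera
┃Data│         [Yes]  No         │d res


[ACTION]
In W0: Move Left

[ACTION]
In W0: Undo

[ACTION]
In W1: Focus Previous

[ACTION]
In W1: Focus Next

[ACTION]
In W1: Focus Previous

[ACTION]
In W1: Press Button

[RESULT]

                                       
   ┏━━━━━━━━━━━━━━━━━━━━━━━━━━━━━━━━━━━
   ┃ Sokoban                           
   ┠───────────────────────────────────
   ┃██████████                         
   ┃█        █                         
   ┃█◎ █     █                         
   ┃█   █  ◎ █                         
   ┃█ @   █  █                         
   ┃█□      □█                         
┏━━━━━━━━━━━━━━━━━━━━━━━━━━━━━━━━━━━━━━
┃ DialogModal                          
┠──────────────────────────────────────
┃The system analyzes network connection
┃The framework analyzes queue items eff
┃The architecture validates incoming re
┃Error handling coordinates batch opera
┃Data processing coordinates cached res


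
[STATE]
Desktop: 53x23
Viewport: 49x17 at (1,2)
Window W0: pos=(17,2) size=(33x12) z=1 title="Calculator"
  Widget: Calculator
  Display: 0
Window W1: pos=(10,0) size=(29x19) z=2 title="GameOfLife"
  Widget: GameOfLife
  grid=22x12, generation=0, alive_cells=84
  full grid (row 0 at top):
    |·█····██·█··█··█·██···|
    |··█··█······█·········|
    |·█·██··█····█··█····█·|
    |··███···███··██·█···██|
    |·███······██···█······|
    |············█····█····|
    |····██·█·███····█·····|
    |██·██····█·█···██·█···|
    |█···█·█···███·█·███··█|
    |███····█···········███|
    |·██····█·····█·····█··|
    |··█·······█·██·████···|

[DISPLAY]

         ┠───────────────────────────┨━━━━━━━━━━┓
         ┃Gen: 0                     ┃          ┃
         ┃·█····██·█··█··█·██···     ┃──────────┨
         ┃··█··█······█·········     ┃         0┃
         ┃·█·██··█····█··█····█·     ┃          ┃
         ┃··███···███··██·█···██     ┃          ┃
         ┃·███······██···█······     ┃          ┃
         ┃············█····█····     ┃          ┃
         ┃····██·█·███····█·····     ┃          ┃
         ┃██·██····█·█···██·█···     ┃          ┃
         ┃█···█·█···███·█·███··█     ┃          ┃
         ┃███····█···········███     ┃━━━━━━━━━━┛
         ┃·██····█·····█·····█··     ┃           
         ┃··█·······█·██·████···     ┃           
         ┃                           ┃           
         ┃                           ┃           
         ┗━━━━━━━━━━━━━━━━━━━━━━━━━━━┛           


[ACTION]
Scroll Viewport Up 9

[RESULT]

         ┏━━━━━━━━━━━━━━━━━━━━━━━━━━━┓           
         ┃ GameOfLife                ┃           
         ┠───────────────────────────┨━━━━━━━━━━┓
         ┃Gen: 0                     ┃          ┃
         ┃·█····██·█··█··█·██···     ┃──────────┨
         ┃··█··█······█·········     ┃         0┃
         ┃·█·██··█····█··█····█·     ┃          ┃
         ┃··███···███··██·█···██     ┃          ┃
         ┃·███······██···█······     ┃          ┃
         ┃············█····█····     ┃          ┃
         ┃····██·█·███····█·····     ┃          ┃
         ┃██·██····█·█···██·█···     ┃          ┃
         ┃█···█·█···███·█·███··█     ┃          ┃
         ┃███····█···········███     ┃━━━━━━━━━━┛
         ┃·██····█·····█·····█··     ┃           
         ┃··█·······█·██·████···     ┃           
         ┃                           ┃           


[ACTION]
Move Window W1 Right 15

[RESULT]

                       ┏━━━━━━━━━━━━━━━━━━━━━━━━━
                       ┃ GameOfLife              
                ┏━━━━━━┠─────────────────────────
                ┃ Calcu┃Gen: 0                   
                ┠──────┃·█····██·█··█··█·██···   
                ┃      ┃··█··█······█·········   
                ┃┌───┬─┃·█·██··█····█··█····█·   
                ┃│ 7 │ ┃··███···███··██·█···██   
                ┃├───┼─┃·███······██···█······   
                ┃│ 4 │ ┃············█····█····   
                ┃├───┼─┃····██·█·███····█·····   
                ┃│ 1 │ ┃██·██····█·█···██·█···   
                ┃└───┴─┃█···█·█···███·█·███··█   
                ┗━━━━━━┃███····█···········███   
                       ┃·██····█·····█·····█··   
                       ┃··█·······█·██·████···   
                       ┃                         


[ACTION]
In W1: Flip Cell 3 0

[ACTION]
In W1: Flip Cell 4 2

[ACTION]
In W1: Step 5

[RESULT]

                       ┏━━━━━━━━━━━━━━━━━━━━━━━━━
                       ┃ GameOfLife              
                ┏━━━━━━┠─────────────────────────
                ┃ Calcu┃Gen: 5                   
                ┠──────┃······················   
                ┃      ┃·······███············   
                ┃┌───┬─┃····················██   
                ┃│ 7 │ ┃······█·············██   
                ┃├───┼─┃······█··█············   
                ┃│ 4 │ ┃··█······█·······██···   
                ┃├───┼─┃·█·█····██·█···█··██··   
                ┃│ 1 │ ┃██·█·····█·███·█·█··█·   
                ┃└───┴─┃█··██····████····███··   
                ┗━━━━━━┃█·██·█······█··███··█·   
                       ┃█····█·······█·█·█··█·   
                       ┃·████·············█·█·   
                       ┃                         


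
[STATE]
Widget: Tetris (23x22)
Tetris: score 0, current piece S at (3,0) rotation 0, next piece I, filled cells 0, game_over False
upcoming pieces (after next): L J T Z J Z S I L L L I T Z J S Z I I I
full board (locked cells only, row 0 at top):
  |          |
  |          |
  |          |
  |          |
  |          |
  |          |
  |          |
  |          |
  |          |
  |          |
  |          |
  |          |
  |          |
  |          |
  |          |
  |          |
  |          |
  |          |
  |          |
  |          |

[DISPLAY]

    ░░    │Next:       
   ░░     │████        
          │            
          │            
          │            
          │            
          │Score:      
          │0           
          │            
          │            
          │            
          │            
          │            
          │            
          │            
          │            
          │            
          │            
          │            
          │            
          │            
          │            


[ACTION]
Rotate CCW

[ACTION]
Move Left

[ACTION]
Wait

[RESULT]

          │Next:       
  ░       │████        
  ░░      │            
   ░      │            
          │            
          │            
          │Score:      
          │0           
          │            
          │            
          │            
          │            
          │            
          │            
          │            
          │            
          │            
          │            
          │            
          │            
          │            
          │            


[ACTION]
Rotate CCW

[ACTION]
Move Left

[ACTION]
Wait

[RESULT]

          │Next:       
          │████        
  ░░      │            
 ░░       │            
          │            
          │            
          │Score:      
          │0           
          │            
          │            
          │            
          │            
          │            
          │            
          │            
          │            
          │            
          │            
          │            
          │            
          │            
          │            


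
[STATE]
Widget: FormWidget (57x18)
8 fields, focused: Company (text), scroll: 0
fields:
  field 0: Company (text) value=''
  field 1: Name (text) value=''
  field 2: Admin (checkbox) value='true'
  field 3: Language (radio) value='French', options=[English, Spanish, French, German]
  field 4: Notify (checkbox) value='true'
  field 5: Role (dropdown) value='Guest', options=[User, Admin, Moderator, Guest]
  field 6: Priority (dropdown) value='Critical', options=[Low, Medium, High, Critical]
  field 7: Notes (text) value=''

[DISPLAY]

> Company:    [                                         ]
  Name:       [                                         ]
  Admin:      [x]                                        
  Language:   ( ) English  ( ) Spanish  (●) French  ( ) G
  Notify:     [x]                                        
  Role:       [Guest                                   ▼]
  Priority:   [Critical                                ▼]
  Notes:      [                                         ]
                                                         
                                                         
                                                         
                                                         
                                                         
                                                         
                                                         
                                                         
                                                         
                                                         


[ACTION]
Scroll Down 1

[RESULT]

  Name:       [                                         ]
  Admin:      [x]                                        
  Language:   ( ) English  ( ) Spanish  (●) French  ( ) G
  Notify:     [x]                                        
  Role:       [Guest                                   ▼]
  Priority:   [Critical                                ▼]
  Notes:      [                                         ]
                                                         
                                                         
                                                         
                                                         
                                                         
                                                         
                                                         
                                                         
                                                         
                                                         
                                                         


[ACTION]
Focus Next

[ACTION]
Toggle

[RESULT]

> Name:       [                                         ]
  Admin:      [x]                                        
  Language:   ( ) English  ( ) Spanish  (●) French  ( ) G
  Notify:     [x]                                        
  Role:       [Guest                                   ▼]
  Priority:   [Critical                                ▼]
  Notes:      [                                         ]
                                                         
                                                         
                                                         
                                                         
                                                         
                                                         
                                                         
                                                         
                                                         
                                                         
                                                         


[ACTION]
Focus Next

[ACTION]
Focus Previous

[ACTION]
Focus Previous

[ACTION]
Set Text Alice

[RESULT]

  Name:       [                                         ]
  Admin:      [x]                                        
  Language:   ( ) English  ( ) Spanish  (●) French  ( ) G
  Notify:     [x]                                        
  Role:       [Guest                                   ▼]
  Priority:   [Critical                                ▼]
  Notes:      [                                         ]
                                                         
                                                         
                                                         
                                                         
                                                         
                                                         
                                                         
                                                         
                                                         
                                                         
                                                         


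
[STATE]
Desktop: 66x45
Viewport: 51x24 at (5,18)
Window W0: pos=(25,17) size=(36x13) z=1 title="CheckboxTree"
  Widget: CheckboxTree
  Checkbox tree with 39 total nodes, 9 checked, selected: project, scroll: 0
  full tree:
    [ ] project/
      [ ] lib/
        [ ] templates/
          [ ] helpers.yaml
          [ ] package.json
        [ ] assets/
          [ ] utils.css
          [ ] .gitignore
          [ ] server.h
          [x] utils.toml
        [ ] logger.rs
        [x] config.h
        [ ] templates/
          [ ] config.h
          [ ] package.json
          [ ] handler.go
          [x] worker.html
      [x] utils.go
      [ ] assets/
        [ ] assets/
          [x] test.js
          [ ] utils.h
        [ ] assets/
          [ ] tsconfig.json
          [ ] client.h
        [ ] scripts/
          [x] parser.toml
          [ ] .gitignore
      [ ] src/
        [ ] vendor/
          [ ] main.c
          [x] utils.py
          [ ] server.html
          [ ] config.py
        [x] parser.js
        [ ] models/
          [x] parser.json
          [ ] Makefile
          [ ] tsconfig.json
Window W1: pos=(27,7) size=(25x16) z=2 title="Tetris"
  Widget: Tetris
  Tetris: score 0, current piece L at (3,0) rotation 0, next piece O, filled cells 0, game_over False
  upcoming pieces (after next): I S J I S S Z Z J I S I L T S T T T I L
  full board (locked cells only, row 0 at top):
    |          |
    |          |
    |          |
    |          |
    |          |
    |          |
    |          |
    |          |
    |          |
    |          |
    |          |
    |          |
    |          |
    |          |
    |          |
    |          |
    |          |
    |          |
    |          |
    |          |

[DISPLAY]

                    ┃ ┃          │            ┃    
                    ┠─┃          │            ┃────
                    ┃>┃          │            ┃    
                    ┃ ┃          │            ┃    
                    ┃ ┗━━━━━━━━━━━━━━━━━━━━━━━┛    
                    ┃       [ ] helpers.yaml       
                    ┃       [ ] package.json       
                    ┃     [-] assets/              
                    ┃       [ ] utils.css          
                    ┃       [ ] .gitignore         
                    ┃       [ ] server.h           
                    ┗━━━━━━━━━━━━━━━━━━━━━━━━━━━━━━
                                                   
                                                   
                                                   
                                                   
                                                   
                                                   
                                                   
                                                   
                                                   
                                                   
                                                   
                                                   


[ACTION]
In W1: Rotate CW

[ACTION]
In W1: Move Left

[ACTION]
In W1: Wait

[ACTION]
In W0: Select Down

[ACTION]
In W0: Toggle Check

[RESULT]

                    ┃ ┃          │            ┃    
                    ┠─┃          │            ┃────
                    ┃ ┃          │            ┃    
                    ┃>┃          │            ┃    
                    ┃ ┗━━━━━━━━━━━━━━━━━━━━━━━┛    
                    ┃       [x] helpers.yaml       
                    ┃       [x] package.json       
                    ┃     [x] assets/              
                    ┃       [x] utils.css          
                    ┃       [x] .gitignore         
                    ┃       [x] server.h           
                    ┗━━━━━━━━━━━━━━━━━━━━━━━━━━━━━━
                                                   
                                                   
                                                   
                                                   
                                                   
                                                   
                                                   
                                                   
                                                   
                                                   
                                                   
                                                   


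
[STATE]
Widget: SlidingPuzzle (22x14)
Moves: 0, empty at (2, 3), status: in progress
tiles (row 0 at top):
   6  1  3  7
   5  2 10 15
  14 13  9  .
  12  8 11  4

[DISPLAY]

┌────┬────┬────┬────┐ 
│  6 │  1 │  3 │  7 │ 
├────┼────┼────┼────┤ 
│  5 │  2 │ 10 │ 15 │ 
├────┼────┼────┼────┤ 
│ 14 │ 13 │  9 │    │ 
├────┼────┼────┼────┤ 
│ 12 │  8 │ 11 │  4 │ 
└────┴────┴────┴────┘ 
Moves: 0              
                      
                      
                      
                      


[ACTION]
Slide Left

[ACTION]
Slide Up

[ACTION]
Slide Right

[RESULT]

┌────┬────┬────┬────┐ 
│  6 │  1 │  3 │  7 │ 
├────┼────┼────┼────┤ 
│  5 │  2 │ 10 │ 15 │ 
├────┼────┼────┼────┤ 
│ 14 │ 13 │  9 │  4 │ 
├────┼────┼────┼────┤ 
│ 12 │  8 │    │ 11 │ 
└────┴────┴────┴────┘ 
Moves: 2              
                      
                      
                      
                      


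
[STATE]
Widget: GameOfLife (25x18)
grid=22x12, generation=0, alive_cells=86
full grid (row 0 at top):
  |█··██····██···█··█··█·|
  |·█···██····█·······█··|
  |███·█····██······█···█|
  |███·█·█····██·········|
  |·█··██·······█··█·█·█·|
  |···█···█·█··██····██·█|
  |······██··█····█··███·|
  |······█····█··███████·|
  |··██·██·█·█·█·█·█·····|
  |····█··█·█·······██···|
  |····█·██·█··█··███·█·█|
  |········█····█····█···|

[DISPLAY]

Gen: 0                   
█··██····██···█··█··█·   
·█···██····█·······█··   
███·█····██······█···█   
███·█·█····██·········   
·█··██·······█··█·█·█·   
···█···█·█··██····██·█   
······██··█····█··███·   
······█····█··███████·   
··██·██·█·█·█·█·█·····   
····█··█·█·······██···   
····█·██·█··█··███·█·█   
········█····█····█···   
                         
                         
                         
                         
                         


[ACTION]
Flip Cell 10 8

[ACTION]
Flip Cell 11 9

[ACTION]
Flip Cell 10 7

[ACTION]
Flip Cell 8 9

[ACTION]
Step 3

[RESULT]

Gen: 3                   
·····█················   
····█·····██··········   
···██····██·█·········   
···██·██·██··█···██···   
···█··███·██·····███··   
····█···█·██·······███   
····██····█·········██   
···█···████···········   
···█·████·█·█·█·······   
···█·██····██·········   
·······██·█····██·█···   
········█·█·····███···   
                         
                         
                         
                         
                         
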